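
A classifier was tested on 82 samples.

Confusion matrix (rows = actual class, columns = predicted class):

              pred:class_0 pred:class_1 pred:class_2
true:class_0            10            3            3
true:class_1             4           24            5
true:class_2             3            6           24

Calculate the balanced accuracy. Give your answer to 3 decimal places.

0.693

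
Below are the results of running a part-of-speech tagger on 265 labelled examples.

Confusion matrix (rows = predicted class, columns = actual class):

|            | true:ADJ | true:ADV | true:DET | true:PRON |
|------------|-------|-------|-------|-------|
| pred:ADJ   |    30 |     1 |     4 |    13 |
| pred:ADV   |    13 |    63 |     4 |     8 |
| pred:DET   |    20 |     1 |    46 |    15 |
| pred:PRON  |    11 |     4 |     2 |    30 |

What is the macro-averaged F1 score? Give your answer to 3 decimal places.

0.623

Per-class F1 score (2·TP/(2·TP+FP+FN)):
  ADJ: TP=30, FP=1+4+13=18, FN=13+20+11=44 → 60/122 = 0.4918
  ADV: TP=63, FP=13+4+8=25, FN=1+1+4=6 → 126/157 = 0.8025
  DET: TP=46, FP=20+1+15=36, FN=4+4+2=10 → 92/138 = 0.6667
  PRON: TP=30, FP=11+4+2=17, FN=13+8+15=36 → 60/113 = 0.5310
Macro-F1 score = mean = (0.4918 + 0.8025 + 0.6667 + 0.5310) / 4 = 0.623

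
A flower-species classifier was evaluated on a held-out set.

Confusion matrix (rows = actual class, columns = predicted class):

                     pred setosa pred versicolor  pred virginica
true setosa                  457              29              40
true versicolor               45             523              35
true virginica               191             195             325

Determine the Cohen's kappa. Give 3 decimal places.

0.569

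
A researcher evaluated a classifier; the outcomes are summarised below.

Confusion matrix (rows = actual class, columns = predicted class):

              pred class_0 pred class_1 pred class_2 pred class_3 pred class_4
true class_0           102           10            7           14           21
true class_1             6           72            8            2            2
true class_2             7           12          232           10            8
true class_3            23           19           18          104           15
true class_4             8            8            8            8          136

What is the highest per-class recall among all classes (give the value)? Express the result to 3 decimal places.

0.862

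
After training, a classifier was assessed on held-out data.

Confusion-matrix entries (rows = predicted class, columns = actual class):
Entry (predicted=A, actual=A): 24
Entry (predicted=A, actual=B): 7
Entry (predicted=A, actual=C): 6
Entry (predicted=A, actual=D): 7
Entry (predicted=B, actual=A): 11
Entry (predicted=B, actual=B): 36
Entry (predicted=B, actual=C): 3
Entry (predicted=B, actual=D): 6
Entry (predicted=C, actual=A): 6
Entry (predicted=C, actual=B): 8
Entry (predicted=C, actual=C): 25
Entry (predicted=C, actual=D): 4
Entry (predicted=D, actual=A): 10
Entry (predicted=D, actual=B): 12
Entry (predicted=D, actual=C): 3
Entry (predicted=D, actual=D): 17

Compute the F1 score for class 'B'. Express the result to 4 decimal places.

Take TP from the diagonal, FP from the rest of the 'B' prediction marginal, FN from the rest of the 'B' actual marginal.
F1 score = 2·TP/(2·TP+FP+FN).
B: TP=36, FP=11+3+6=20, FN=7+8+12=27 → 72/119 = 0.60504

0.6050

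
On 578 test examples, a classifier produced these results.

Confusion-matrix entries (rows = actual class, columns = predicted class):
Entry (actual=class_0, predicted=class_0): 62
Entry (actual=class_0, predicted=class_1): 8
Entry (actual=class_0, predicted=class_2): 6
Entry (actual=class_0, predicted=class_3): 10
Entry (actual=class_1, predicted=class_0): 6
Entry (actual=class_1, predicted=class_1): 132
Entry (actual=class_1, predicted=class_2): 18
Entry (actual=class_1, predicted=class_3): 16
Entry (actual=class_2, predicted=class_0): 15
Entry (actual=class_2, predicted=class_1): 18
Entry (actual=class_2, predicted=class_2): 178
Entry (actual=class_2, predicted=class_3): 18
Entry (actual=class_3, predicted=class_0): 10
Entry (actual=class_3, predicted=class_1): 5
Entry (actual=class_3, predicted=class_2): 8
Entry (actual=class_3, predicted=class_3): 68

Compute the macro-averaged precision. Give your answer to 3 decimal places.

0.733

Per-class precision (TP/(TP+FP)):
  class_0: TP=62, FP=6+15+10=31 → 62/93 = 0.6667
  class_1: TP=132, FP=8+18+5=31 → 132/163 = 0.8098
  class_2: TP=178, FP=6+18+8=32 → 178/210 = 0.8476
  class_3: TP=68, FP=10+16+18=44 → 68/112 = 0.6071
Macro-precision = mean = (0.6667 + 0.8098 + 0.8476 + 0.6071) / 4 = 0.733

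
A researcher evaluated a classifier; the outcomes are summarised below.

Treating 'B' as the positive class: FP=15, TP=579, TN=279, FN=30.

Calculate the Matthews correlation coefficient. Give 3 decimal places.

0.889

MCC = (TP·TN − FP·FN) / √((TP+FP)(TP+FN)(TN+FP)(TN+FN))
Numerator = 579·279 − 15·30 = 161091
Denominator = √(594·609·294·309) = √32863177116 = 181282.0375
MCC = 161091 / 181282.0375 = 0.889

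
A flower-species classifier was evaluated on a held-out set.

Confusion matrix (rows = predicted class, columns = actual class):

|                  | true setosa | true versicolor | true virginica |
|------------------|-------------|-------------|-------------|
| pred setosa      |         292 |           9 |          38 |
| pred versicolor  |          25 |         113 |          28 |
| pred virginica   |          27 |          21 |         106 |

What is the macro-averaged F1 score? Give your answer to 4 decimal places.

Per-class F1 score (2·TP/(2·TP+FP+FN)):
  setosa: TP=292, FP=9+38=47, FN=25+27=52 → 584/683 = 0.85505
  versicolor: TP=113, FP=25+28=53, FN=9+21=30 → 226/309 = 0.73139
  virginica: TP=106, FP=27+21=48, FN=38+28=66 → 212/326 = 0.65031
Macro-F1 score = mean = (0.85505 + 0.73139 + 0.65031) / 3 = 0.7456

0.7456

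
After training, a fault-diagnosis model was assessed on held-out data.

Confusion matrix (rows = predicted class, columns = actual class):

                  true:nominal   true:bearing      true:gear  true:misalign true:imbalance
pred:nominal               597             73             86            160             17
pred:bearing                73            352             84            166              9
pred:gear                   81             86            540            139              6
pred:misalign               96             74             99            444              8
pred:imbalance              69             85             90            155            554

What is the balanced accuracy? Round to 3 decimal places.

0.626

Balanced accuracy = mean of per-class recall.
  nominal: recall = 597/916 = 0.6517
  bearing: recall = 352/670 = 0.5254
  gear: recall = 540/899 = 0.6007
  misalign: recall = 444/1064 = 0.4173
  imbalance: recall = 554/594 = 0.9327
Mean = (0.6517 + 0.5254 + 0.6007 + 0.4173 + 0.9327) / 5 = 0.626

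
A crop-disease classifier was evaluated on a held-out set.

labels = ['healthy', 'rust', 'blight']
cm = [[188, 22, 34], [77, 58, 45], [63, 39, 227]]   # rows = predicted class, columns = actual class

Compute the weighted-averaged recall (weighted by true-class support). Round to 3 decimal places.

0.628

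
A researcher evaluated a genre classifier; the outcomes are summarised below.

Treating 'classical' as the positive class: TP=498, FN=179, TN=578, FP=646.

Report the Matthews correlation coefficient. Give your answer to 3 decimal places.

0.203

MCC = (TP·TN − FP·FN) / √((TP+FP)(TP+FN)(TN+FP)(TN+FN))
Numerator = 498·578 − 646·179 = 172210
Denominator = √(1144·677·1224·757) = √717615797184 = 847122.0675
MCC = 172210 / 847122.0675 = 0.203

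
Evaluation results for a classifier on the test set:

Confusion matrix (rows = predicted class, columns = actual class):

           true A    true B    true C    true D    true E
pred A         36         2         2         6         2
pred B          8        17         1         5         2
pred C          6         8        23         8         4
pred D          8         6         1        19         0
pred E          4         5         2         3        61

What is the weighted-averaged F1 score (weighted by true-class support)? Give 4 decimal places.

Per-class F1 score (2·TP/(2·TP+FP+FN)):
  A: TP=36, FP=2+2+6+2=12, FN=8+6+8+4=26 → 72/110 = 0.65455
  B: TP=17, FP=8+1+5+2=16, FN=2+8+6+5=21 → 34/71 = 0.47887
  C: TP=23, FP=6+8+8+4=26, FN=2+1+1+2=6 → 46/78 = 0.58974
  D: TP=19, FP=8+6+1+0=15, FN=6+5+8+3=22 → 38/75 = 0.50667
  E: TP=61, FP=4+5+2+3=14, FN=2+2+4+0=8 → 122/144 = 0.84722
Weighted-F1 score = Σ (supportᵢ/N)·F1 scoreᵢ with N=239: (62/239)·0.65455 + (38/239)·0.47887 + (29/239)·0.58974 + (41/239)·0.50667 + (69/239)·0.84722 = 0.6490

0.6490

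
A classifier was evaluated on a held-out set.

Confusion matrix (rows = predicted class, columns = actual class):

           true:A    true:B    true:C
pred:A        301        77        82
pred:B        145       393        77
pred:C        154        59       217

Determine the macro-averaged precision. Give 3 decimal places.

0.599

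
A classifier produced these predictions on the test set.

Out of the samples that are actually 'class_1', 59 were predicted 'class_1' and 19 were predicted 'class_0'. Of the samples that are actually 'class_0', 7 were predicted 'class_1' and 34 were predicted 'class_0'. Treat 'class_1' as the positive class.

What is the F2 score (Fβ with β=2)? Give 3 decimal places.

0.780

Fβ = (1+β²)·TP / ((1+β²)·TP + β²·FN + FP), with β²=4
= 5·59 / (5·59 + 4·19 + 7) = 0.780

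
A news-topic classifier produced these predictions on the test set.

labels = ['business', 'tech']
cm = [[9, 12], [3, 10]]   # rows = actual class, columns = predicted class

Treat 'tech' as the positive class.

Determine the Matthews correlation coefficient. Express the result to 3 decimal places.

0.201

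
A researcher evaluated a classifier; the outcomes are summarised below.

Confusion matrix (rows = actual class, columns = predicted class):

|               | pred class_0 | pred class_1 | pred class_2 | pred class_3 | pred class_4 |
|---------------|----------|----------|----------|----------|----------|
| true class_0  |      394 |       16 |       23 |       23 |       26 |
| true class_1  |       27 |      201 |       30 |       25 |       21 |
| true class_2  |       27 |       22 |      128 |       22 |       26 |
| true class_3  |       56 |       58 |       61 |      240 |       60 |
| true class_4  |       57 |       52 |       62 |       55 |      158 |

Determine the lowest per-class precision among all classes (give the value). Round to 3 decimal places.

0.421

Per-class precision (TP/(TP+FP)):
  class_0: TP=394, FP=27+27+56+57=167 → 394/561 = 0.7023
  class_1: TP=201, FP=16+22+58+52=148 → 201/349 = 0.5759
  class_2: TP=128, FP=23+30+61+62=176 → 128/304 = 0.4211
  class_3: TP=240, FP=23+25+22+55=125 → 240/365 = 0.6575
  class_4: TP=158, FP=26+21+26+60=133 → 158/291 = 0.5430
Lowest is class 'class_2' with precision = 0.421.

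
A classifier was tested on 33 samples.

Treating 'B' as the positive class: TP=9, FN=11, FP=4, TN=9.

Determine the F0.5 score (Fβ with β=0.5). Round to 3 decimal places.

0.625

Fβ = (1+β²)·TP / ((1+β²)·TP + β²·FN + FP), with β²=1/4
= 1.25·9 / (1.25·9 + 0.25·11 + 4) = 0.625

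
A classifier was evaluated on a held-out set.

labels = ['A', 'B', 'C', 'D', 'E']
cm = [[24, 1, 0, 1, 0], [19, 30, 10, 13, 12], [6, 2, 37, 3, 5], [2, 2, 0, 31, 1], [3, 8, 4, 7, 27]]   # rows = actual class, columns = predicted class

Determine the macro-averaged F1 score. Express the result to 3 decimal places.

0.608

Per-class F1 score (2·TP/(2·TP+FP+FN)):
  A: TP=24, FP=19+6+2+3=30, FN=1+0+1+0=2 → 48/80 = 0.6000
  B: TP=30, FP=1+2+2+8=13, FN=19+10+13+12=54 → 60/127 = 0.4724
  C: TP=37, FP=0+10+0+4=14, FN=6+2+3+5=16 → 74/104 = 0.7115
  D: TP=31, FP=1+13+3+7=24, FN=2+2+0+1=5 → 62/91 = 0.6813
  E: TP=27, FP=0+12+5+1=18, FN=3+8+4+7=22 → 54/94 = 0.5745
Macro-F1 score = mean = (0.6000 + 0.4724 + 0.7115 + 0.6813 + 0.5745) / 5 = 0.608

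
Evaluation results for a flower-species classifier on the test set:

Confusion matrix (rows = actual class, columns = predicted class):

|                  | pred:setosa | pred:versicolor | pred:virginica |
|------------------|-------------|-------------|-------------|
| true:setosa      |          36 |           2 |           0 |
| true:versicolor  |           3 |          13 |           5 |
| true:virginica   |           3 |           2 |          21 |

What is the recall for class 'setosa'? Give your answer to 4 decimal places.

recall = TP/(TP+FN).
setosa: TP=36, FN=2+0=2 → 36/38 = 0.94737

0.9474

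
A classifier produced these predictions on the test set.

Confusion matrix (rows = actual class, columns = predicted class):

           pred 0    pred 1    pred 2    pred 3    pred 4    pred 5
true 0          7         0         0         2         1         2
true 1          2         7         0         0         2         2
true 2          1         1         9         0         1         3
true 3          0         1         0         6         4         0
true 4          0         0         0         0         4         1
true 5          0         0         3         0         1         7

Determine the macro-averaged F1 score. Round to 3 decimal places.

0.592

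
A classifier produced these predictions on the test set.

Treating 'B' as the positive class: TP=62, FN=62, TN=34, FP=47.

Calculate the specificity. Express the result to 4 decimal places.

Specificity = TN/(TN+FP) = 34/(34+47) = 0.4198

0.4198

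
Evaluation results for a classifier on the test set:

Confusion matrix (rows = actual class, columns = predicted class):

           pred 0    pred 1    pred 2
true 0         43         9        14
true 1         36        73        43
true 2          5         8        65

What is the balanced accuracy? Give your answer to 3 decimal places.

Balanced accuracy = mean of per-class recall.
  0: recall = 43/66 = 0.6515
  1: recall = 73/152 = 0.4803
  2: recall = 65/78 = 0.8333
Mean = (0.6515 + 0.4803 + 0.8333) / 3 = 0.655

0.655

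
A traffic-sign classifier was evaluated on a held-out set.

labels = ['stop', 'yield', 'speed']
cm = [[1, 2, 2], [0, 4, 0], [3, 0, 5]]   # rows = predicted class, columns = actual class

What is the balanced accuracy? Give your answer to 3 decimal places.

0.544

Balanced accuracy = mean of per-class recall.
  stop: recall = 1/4 = 0.2500
  yield: recall = 4/6 = 0.6667
  speed: recall = 5/7 = 0.7143
Mean = (0.2500 + 0.6667 + 0.7143) / 3 = 0.544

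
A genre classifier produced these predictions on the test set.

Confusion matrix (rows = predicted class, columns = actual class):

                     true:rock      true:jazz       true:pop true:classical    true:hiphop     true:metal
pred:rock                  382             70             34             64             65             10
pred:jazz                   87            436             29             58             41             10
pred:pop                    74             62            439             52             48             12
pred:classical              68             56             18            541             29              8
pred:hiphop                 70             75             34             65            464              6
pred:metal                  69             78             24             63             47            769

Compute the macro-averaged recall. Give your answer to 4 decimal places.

0.6806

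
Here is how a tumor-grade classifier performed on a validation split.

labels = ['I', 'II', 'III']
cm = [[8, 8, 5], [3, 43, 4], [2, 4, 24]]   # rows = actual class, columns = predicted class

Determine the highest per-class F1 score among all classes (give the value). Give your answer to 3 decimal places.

0.819

Per-class F1 score (2·TP/(2·TP+FP+FN)):
  I: TP=8, FP=3+2=5, FN=8+5=13 → 16/34 = 0.4706
  II: TP=43, FP=8+4=12, FN=3+4=7 → 86/105 = 0.8190
  III: TP=24, FP=5+4=9, FN=2+4=6 → 48/63 = 0.7619
Highest is class 'II' with F1 score = 0.819.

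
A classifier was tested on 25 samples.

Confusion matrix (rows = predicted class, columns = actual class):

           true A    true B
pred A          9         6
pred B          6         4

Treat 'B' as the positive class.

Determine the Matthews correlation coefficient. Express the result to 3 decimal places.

0.000

MCC = (TP·TN − FP·FN) / √((TP+FP)(TP+FN)(TN+FP)(TN+FN))
Numerator = 4·9 − 6·6 = 0
Denominator = √(10·10·15·15) = √22500 = 150.0000
MCC = 0 / 150.0000 = 0.000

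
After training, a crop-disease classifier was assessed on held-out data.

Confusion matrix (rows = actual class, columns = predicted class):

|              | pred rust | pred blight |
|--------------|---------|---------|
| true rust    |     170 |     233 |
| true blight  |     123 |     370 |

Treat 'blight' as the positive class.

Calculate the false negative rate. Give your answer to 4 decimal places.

0.2495

FNR = FN/(FN+TP) = 123/(123+370) = 0.2495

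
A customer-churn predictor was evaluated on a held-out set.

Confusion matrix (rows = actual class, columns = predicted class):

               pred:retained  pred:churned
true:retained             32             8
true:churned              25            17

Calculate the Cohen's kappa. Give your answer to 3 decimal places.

Observed agreement pₒ = trace/N = 49/82 = 0.5976
Expected agreement pₑ = Σ (rowᵢ·colᵢ)/N² = (40·57 + 42·25)/82² = 0.4952
κ = (pₒ − pₑ)/(1 − pₑ) = (0.5976 − 0.4952)/(1 − 0.4952) = 0.203

0.203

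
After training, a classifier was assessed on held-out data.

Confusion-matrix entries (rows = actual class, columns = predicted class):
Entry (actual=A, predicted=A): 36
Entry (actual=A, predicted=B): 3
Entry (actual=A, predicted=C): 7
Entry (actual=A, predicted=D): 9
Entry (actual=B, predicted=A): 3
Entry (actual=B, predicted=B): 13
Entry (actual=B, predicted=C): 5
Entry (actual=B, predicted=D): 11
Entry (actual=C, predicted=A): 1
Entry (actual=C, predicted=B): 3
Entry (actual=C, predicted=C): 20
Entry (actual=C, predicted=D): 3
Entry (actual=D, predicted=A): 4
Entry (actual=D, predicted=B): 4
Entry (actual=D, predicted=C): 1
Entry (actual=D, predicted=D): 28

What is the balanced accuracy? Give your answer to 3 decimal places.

Balanced accuracy = mean of per-class recall.
  A: recall = 36/55 = 0.6545
  B: recall = 13/32 = 0.4063
  C: recall = 20/27 = 0.7407
  D: recall = 28/37 = 0.7568
Mean = (0.6545 + 0.4063 + 0.7407 + 0.7568) / 4 = 0.640

0.640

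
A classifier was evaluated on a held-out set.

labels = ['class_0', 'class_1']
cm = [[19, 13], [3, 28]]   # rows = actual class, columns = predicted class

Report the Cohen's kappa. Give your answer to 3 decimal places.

0.494

Observed agreement pₒ = trace/N = 47/63 = 0.7460
Expected agreement pₑ = Σ (rowᵢ·colᵢ)/N² = (32·22 + 31·41)/63² = 0.4976
κ = (pₒ − pₑ)/(1 − pₑ) = (0.7460 − 0.4976)/(1 − 0.4976) = 0.494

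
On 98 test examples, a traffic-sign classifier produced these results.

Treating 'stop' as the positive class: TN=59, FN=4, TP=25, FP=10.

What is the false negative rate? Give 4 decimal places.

FNR = FN/(FN+TP) = 4/(4+25) = 0.1379

0.1379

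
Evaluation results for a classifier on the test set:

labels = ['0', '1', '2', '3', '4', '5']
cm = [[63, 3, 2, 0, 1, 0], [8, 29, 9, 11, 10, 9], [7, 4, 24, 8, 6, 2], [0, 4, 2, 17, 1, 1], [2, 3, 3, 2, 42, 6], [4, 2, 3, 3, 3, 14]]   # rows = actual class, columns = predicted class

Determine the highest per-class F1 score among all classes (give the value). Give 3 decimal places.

0.824

Per-class F1 score (2·TP/(2·TP+FP+FN)):
  0: TP=63, FP=8+7+0+2+4=21, FN=3+2+0+1+0=6 → 126/153 = 0.8235
  1: TP=29, FP=3+4+4+3+2=16, FN=8+9+11+10+9=47 → 58/121 = 0.4793
  2: TP=24, FP=2+9+2+3+3=19, FN=7+4+8+6+2=27 → 48/94 = 0.5106
  3: TP=17, FP=0+11+8+2+3=24, FN=0+4+2+1+1=8 → 34/66 = 0.5152
  4: TP=42, FP=1+10+6+1+3=21, FN=2+3+3+2+6=16 → 84/121 = 0.6942
  5: TP=14, FP=0+9+2+1+6=18, FN=4+2+3+3+3=15 → 28/61 = 0.4590
Highest is class '0' with F1 score = 0.824.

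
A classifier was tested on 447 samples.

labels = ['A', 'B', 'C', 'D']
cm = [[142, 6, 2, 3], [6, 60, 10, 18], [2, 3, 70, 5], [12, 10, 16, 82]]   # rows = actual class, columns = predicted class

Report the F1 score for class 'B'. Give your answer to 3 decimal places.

F1 score = 2·TP/(2·TP+FP+FN).
B: TP=60, FP=6+3+10=19, FN=6+10+18=34 → 120/173 = 0.6936

0.694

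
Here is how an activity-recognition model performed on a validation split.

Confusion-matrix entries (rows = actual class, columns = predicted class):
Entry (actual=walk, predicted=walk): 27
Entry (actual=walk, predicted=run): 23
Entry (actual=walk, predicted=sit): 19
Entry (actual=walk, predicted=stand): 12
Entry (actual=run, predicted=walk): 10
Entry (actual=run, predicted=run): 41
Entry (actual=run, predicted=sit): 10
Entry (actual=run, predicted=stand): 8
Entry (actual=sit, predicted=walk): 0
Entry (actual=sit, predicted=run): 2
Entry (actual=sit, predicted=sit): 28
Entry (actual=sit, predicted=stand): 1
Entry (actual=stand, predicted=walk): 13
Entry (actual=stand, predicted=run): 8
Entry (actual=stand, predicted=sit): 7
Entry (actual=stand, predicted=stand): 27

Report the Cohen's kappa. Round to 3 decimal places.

0.364

Observed agreement pₒ = trace/N = 123/236 = 0.5212
Expected agreement pₑ = Σ (rowᵢ·colᵢ)/N² = (81·50 + 69·74 + 31·64 + 55·48)/236² = 0.2474
κ = (pₒ − pₑ)/(1 − pₑ) = (0.5212 − 0.2474)/(1 − 0.2474) = 0.364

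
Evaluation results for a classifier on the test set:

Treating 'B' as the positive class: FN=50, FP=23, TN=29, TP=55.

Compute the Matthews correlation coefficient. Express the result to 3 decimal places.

0.077

MCC = (TP·TN − FP·FN) / √((TP+FP)(TP+FN)(TN+FP)(TN+FN))
Numerator = 55·29 − 23·50 = 445
Denominator = √(78·105·52·79) = √33644520 = 5800.3896
MCC = 445 / 5800.3896 = 0.077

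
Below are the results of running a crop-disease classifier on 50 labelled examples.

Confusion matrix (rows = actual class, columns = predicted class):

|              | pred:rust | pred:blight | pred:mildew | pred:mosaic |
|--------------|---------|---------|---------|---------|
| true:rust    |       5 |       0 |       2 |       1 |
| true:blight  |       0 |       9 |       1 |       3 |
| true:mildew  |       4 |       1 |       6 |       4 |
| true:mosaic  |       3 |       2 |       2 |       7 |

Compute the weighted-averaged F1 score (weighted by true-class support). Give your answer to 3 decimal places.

Per-class F1 score (2·TP/(2·TP+FP+FN)):
  rust: TP=5, FP=0+4+3=7, FN=0+2+1=3 → 10/20 = 0.5000
  blight: TP=9, FP=0+1+2=3, FN=0+1+3=4 → 18/25 = 0.7200
  mildew: TP=6, FP=2+1+2=5, FN=4+1+4=9 → 12/26 = 0.4615
  mosaic: TP=7, FP=1+3+4=8, FN=3+2+2=7 → 14/29 = 0.4828
Weighted-F1 score = Σ (supportᵢ/N)·F1 scoreᵢ with N=50: (8/50)·0.5000 + (13/50)·0.7200 + (15/50)·0.4615 + (14/50)·0.4828 = 0.541

0.541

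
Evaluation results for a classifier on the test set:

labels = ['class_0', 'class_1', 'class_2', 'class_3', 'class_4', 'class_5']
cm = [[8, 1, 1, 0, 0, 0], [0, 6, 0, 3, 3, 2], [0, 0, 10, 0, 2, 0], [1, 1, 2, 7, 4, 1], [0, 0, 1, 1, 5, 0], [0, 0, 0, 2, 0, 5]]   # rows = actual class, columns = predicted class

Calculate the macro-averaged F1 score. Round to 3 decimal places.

Per-class F1 score (2·TP/(2·TP+FP+FN)):
  class_0: TP=8, FP=0+0+1+0+0=1, FN=1+1+0+0+0=2 → 16/19 = 0.8421
  class_1: TP=6, FP=1+0+1+0+0=2, FN=0+0+3+3+2=8 → 12/22 = 0.5455
  class_2: TP=10, FP=1+0+2+1+0=4, FN=0+0+0+2+0=2 → 20/26 = 0.7692
  class_3: TP=7, FP=0+3+0+1+2=6, FN=1+1+2+4+1=9 → 14/29 = 0.4828
  class_4: TP=5, FP=0+3+2+4+0=9, FN=0+0+1+1+0=2 → 10/21 = 0.4762
  class_5: TP=5, FP=0+2+0+1+0=3, FN=0+0+0+2+0=2 → 10/15 = 0.6667
Macro-F1 score = mean = (0.8421 + 0.5455 + 0.7692 + 0.4828 + 0.4762 + 0.6667) / 6 = 0.630

0.630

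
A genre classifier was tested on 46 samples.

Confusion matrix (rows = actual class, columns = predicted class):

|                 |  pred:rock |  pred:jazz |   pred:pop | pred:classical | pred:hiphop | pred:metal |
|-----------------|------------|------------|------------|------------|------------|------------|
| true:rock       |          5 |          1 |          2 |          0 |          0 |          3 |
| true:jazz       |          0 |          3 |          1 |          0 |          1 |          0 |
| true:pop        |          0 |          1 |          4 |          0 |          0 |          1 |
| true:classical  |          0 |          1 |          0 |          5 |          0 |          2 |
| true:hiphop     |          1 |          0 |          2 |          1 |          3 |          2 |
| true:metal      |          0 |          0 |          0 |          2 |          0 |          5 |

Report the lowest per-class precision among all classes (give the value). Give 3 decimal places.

Per-class precision (TP/(TP+FP)):
  rock: TP=5, FP=0+0+0+1+0=1 → 5/6 = 0.8333
  jazz: TP=3, FP=1+1+1+0+0=3 → 3/6 = 0.5000
  pop: TP=4, FP=2+1+0+2+0=5 → 4/9 = 0.4444
  classical: TP=5, FP=0+0+0+1+2=3 → 5/8 = 0.6250
  hiphop: TP=3, FP=0+1+0+0+0=1 → 3/4 = 0.7500
  metal: TP=5, FP=3+0+1+2+2=8 → 5/13 = 0.3846
Lowest is class 'metal' with precision = 0.385.

0.385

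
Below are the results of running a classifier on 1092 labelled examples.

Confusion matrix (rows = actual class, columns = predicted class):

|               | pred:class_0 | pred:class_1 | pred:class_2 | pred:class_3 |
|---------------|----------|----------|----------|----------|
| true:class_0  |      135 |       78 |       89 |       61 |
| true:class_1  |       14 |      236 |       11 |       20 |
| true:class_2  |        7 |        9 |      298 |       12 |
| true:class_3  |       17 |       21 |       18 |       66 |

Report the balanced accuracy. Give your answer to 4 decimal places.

Balanced accuracy = mean of per-class recall.
  class_0: recall = 135/363 = 0.37190
  class_1: recall = 236/281 = 0.83986
  class_2: recall = 298/326 = 0.91411
  class_3: recall = 66/122 = 0.54098
Mean = (0.37190 + 0.83986 + 0.91411 + 0.54098) / 4 = 0.6667

0.6667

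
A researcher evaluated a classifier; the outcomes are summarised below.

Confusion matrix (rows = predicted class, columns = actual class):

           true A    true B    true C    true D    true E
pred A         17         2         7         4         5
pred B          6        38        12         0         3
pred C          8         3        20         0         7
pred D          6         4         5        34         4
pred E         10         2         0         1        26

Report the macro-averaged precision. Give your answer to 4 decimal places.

0.5929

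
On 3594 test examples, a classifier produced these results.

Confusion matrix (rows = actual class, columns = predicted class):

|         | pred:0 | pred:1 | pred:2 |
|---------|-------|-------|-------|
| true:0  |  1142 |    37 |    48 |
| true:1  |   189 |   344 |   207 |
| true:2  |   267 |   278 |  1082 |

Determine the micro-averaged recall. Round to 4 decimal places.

Micro-averaging pools counts across classes: ΣTP=2568, ΣFP=1026, ΣFN=1026.
Micro-recall = TP/(TP+FN) on pooled counts = 0.7145 (equals overall accuracy in single-label multiclass).

0.7145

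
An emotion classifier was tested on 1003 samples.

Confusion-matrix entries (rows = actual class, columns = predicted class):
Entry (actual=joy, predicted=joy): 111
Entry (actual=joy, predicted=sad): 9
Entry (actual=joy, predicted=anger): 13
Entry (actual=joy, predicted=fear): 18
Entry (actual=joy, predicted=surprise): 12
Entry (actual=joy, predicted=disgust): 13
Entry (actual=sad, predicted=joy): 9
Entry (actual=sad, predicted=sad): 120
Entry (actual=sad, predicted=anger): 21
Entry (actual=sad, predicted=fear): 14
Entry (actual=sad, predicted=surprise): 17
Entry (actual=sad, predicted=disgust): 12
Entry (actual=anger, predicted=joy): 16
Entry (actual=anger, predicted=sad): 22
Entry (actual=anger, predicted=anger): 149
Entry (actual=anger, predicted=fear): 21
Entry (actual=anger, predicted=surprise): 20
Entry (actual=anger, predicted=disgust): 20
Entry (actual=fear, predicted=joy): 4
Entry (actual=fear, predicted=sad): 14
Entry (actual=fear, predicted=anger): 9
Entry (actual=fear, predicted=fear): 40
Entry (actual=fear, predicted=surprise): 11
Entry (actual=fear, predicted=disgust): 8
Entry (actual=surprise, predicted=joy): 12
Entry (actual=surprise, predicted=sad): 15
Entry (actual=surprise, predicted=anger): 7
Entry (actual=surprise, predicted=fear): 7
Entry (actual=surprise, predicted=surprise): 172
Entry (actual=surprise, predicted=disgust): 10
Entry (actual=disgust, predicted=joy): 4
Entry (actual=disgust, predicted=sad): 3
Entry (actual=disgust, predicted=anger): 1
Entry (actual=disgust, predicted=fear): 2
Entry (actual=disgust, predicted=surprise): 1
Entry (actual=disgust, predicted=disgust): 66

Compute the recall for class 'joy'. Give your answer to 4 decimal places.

Treat 'joy' as positive and all other classes as negative.
recall = TP/(TP+FN).
joy: TP=111, FN=9+13+18+12+13=65 → 111/176 = 0.63068

0.6307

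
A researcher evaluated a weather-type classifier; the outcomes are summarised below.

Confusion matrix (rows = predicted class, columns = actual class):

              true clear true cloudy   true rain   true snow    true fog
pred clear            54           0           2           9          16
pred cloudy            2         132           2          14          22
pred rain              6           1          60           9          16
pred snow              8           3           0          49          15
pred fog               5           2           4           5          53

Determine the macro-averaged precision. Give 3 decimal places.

0.702

Per-class precision (TP/(TP+FP)):
  clear: TP=54, FP=0+2+9+16=27 → 54/81 = 0.6667
  cloudy: TP=132, FP=2+2+14+22=40 → 132/172 = 0.7674
  rain: TP=60, FP=6+1+9+16=32 → 60/92 = 0.6522
  snow: TP=49, FP=8+3+0+15=26 → 49/75 = 0.6533
  fog: TP=53, FP=5+2+4+5=16 → 53/69 = 0.7681
Macro-precision = mean = (0.6667 + 0.7674 + 0.6522 + 0.6533 + 0.7681) / 5 = 0.702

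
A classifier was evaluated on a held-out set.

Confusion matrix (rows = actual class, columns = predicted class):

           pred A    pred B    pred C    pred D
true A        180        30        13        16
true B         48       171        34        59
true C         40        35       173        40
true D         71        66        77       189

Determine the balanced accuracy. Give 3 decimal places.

0.593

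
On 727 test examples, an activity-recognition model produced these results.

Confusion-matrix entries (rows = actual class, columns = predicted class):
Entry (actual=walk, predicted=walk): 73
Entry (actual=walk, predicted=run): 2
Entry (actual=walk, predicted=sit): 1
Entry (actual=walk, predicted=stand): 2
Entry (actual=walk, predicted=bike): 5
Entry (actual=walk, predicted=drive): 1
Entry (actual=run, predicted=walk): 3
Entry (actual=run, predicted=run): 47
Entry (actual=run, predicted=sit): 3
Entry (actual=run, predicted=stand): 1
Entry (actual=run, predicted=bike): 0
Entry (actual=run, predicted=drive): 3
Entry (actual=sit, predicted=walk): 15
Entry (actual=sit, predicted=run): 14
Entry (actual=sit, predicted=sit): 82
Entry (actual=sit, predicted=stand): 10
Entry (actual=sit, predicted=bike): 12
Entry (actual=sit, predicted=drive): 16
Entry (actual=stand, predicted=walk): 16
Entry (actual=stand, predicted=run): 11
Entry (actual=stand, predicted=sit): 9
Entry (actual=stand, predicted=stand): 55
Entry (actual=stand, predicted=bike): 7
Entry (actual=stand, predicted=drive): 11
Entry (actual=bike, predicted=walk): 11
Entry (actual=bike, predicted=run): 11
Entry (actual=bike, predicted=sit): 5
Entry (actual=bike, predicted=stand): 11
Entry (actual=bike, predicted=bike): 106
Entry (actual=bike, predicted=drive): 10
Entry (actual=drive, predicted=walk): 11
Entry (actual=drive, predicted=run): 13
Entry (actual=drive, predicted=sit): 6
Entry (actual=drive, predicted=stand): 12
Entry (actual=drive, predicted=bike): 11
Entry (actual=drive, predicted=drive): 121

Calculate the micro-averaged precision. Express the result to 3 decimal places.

0.666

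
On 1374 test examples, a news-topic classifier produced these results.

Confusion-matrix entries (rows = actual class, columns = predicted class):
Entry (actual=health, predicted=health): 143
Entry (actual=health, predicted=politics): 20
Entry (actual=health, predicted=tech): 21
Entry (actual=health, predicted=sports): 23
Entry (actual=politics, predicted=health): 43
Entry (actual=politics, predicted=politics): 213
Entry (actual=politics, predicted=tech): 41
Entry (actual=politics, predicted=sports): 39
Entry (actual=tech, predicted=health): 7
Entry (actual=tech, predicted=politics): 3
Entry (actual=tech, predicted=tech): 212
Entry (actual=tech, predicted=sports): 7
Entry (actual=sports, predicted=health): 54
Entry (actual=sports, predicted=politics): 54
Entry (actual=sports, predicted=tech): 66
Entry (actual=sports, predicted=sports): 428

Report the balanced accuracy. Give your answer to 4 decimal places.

Balanced accuracy = mean of per-class recall.
  health: recall = 143/207 = 0.69082
  politics: recall = 213/336 = 0.63393
  tech: recall = 212/229 = 0.92576
  sports: recall = 428/602 = 0.71096
Mean = (0.69082 + 0.63393 + 0.92576 + 0.71096) / 4 = 0.7404

0.7404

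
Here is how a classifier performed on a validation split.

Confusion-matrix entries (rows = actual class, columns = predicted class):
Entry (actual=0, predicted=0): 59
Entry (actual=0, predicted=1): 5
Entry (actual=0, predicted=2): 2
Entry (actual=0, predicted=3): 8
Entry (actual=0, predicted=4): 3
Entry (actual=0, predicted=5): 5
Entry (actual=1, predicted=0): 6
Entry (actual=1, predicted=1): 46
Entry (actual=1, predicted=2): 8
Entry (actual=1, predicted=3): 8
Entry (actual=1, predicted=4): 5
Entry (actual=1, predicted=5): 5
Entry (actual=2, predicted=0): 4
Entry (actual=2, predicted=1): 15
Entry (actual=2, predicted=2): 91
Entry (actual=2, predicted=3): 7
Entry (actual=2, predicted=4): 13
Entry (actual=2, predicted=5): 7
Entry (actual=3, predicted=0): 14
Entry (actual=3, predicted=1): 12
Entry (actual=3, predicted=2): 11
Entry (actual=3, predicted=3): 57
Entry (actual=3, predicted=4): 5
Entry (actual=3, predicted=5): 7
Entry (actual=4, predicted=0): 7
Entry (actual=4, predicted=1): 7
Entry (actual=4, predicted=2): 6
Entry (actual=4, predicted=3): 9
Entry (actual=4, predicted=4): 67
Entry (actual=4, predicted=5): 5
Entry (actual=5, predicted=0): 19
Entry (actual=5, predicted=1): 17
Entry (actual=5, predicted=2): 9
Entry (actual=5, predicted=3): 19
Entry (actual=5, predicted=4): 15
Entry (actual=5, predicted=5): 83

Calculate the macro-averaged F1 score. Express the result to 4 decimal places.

Per-class F1 score (2·TP/(2·TP+FP+FN)):
  0: TP=59, FP=6+4+14+7+19=50, FN=5+2+8+3+5=23 → 118/191 = 0.61780
  1: TP=46, FP=5+15+12+7+17=56, FN=6+8+8+5+5=32 → 92/180 = 0.51111
  2: TP=91, FP=2+8+11+6+9=36, FN=4+15+7+13+7=46 → 182/264 = 0.68939
  3: TP=57, FP=8+8+7+9+19=51, FN=14+12+11+5+7=49 → 114/214 = 0.53271
  4: TP=67, FP=3+5+13+5+15=41, FN=7+7+6+9+5=34 → 134/209 = 0.64115
  5: TP=83, FP=5+5+7+7+5=29, FN=19+17+9+19+15=79 → 166/274 = 0.60584
Macro-F1 score = mean = (0.61780 + 0.51111 + 0.68939 + 0.53271 + 0.64115 + 0.60584) / 6 = 0.5997

0.5997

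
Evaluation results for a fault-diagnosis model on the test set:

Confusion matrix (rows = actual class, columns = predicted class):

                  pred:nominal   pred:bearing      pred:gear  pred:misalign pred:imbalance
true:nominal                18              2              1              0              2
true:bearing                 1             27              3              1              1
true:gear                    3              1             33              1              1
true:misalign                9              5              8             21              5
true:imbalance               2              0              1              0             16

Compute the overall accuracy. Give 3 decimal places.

Accuracy = trace / total = (18+27+33+21+16=115) / 162 = 115/162 = 0.710

0.710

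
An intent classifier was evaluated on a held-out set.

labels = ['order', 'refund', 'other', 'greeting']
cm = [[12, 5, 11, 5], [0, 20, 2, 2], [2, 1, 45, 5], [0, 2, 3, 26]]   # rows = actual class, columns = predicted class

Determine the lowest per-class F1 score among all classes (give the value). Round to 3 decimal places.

Per-class F1 score (2·TP/(2·TP+FP+FN)):
  order: TP=12, FP=0+2+0=2, FN=5+11+5=21 → 24/47 = 0.5106
  refund: TP=20, FP=5+1+2=8, FN=0+2+2=4 → 40/52 = 0.7692
  other: TP=45, FP=11+2+3=16, FN=2+1+5=8 → 90/114 = 0.7895
  greeting: TP=26, FP=5+2+5=12, FN=0+2+3=5 → 52/69 = 0.7536
Lowest is class 'order' with F1 score = 0.511.

0.511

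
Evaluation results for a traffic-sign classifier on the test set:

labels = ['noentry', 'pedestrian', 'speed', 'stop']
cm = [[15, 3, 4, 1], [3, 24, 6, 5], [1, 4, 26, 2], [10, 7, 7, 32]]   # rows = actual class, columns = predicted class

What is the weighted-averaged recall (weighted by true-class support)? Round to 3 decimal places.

Per-class recall (TP/(TP+FN)):
  noentry: TP=15, FN=3+4+1=8 → 15/23 = 0.6522
  pedestrian: TP=24, FN=3+6+5=14 → 24/38 = 0.6316
  speed: TP=26, FN=1+4+2=7 → 26/33 = 0.7879
  stop: TP=32, FN=10+7+7=24 → 32/56 = 0.5714
Weighted-recall = Σ (supportᵢ/N)·recallᵢ with N=150: (23/150)·0.6522 + (38/150)·0.6316 + (33/150)·0.7879 + (56/150)·0.5714 = 0.647

0.647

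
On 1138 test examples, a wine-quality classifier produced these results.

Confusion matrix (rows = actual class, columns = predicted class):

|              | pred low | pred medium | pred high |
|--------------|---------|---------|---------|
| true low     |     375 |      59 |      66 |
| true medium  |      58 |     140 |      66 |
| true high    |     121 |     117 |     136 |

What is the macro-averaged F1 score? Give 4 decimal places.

Per-class F1 score (2·TP/(2·TP+FP+FN)):
  low: TP=375, FP=58+121=179, FN=59+66=125 → 750/1054 = 0.71157
  medium: TP=140, FP=59+117=176, FN=58+66=124 → 280/580 = 0.48276
  high: TP=136, FP=66+66=132, FN=121+117=238 → 272/642 = 0.42368
Macro-F1 score = mean = (0.71157 + 0.48276 + 0.42368) / 3 = 0.5393

0.5393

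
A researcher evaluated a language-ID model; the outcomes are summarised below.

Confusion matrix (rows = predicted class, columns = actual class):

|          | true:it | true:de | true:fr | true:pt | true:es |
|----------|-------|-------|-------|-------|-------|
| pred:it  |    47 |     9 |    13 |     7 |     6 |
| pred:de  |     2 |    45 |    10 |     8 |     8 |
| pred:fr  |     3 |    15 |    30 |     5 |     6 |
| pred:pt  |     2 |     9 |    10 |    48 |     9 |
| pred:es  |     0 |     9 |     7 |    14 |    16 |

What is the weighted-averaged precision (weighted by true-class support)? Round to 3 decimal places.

0.551

Per-class precision (TP/(TP+FP)):
  it: TP=47, FP=9+13+7+6=35 → 47/82 = 0.5732
  de: TP=45, FP=2+10+8+8=28 → 45/73 = 0.6164
  fr: TP=30, FP=3+15+5+6=29 → 30/59 = 0.5085
  pt: TP=48, FP=2+9+10+9=30 → 48/78 = 0.6154
  es: TP=16, FP=0+9+7+14=30 → 16/46 = 0.3478
Weighted-precision = Σ (supportᵢ/N)·precisionᵢ with N=338: (54/338)·0.5732 + (87/338)·0.6164 + (70/338)·0.5085 + (82/338)·0.6154 + (45/338)·0.3478 = 0.551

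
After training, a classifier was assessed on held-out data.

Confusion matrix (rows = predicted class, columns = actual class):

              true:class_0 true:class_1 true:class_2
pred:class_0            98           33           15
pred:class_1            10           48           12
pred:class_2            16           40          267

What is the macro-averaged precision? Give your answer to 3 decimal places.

Per-class precision (TP/(TP+FP)):
  class_0: TP=98, FP=33+15=48 → 98/146 = 0.6712
  class_1: TP=48, FP=10+12=22 → 48/70 = 0.6857
  class_2: TP=267, FP=16+40=56 → 267/323 = 0.8266
Macro-precision = mean = (0.6712 + 0.6857 + 0.8266) / 3 = 0.728

0.728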